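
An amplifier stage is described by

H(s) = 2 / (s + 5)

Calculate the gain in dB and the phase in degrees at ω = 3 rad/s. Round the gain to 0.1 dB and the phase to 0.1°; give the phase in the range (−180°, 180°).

Substitute s = j3:
Numerator: 2 = 2 + j0
Denominator: (j3) + 5 = 5 + j3
|N| = √(2² + 0²) ≈ 2, ∠N ≈ 0.00°
|D| = √(5² + 3²) ≈ 5.831, ∠D ≈ 30.96°
|H| = 2 / 5.831 ≈ 0.34299
Gain = 20 log₁₀(0.34299) ≈ -9.29 dB
∠H = 0.00° − 30.96° = -30.96°

-9.3 dB, -31.0°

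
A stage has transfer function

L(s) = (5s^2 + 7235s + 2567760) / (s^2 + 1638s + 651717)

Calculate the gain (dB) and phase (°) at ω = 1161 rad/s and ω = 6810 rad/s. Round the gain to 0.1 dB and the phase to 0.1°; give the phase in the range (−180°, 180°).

Substitute s = j1161:
Numerator: 5(j1161)^2 + 7235(j1161) + 2567760 = -4171845 + j8399835
Denominator: (j1161)^2 + 1638(j1161) + 651717 = -696204 + j1901718
|N| = √(4171845² + 8399835²) ≈ 9.3788e+06, ∠N ≈ 116.41°
|D| = √(696204² + 1901718²) ≈ 2.0251e+06, ∠D ≈ 110.11°
|L| = 9.3788e+06 / 2.0251e+06 ≈ 4.6313
Gain = 20 log₁₀(4.6313) ≈ 13.31 dB
∠L = 116.41° − 110.11° = 6.30°

Substitute s = j6810:
Numerator: 5(j6810)^2 + 7235(j6810) + 2567760 = -229312740 + j49270350
Denominator: (j6810)^2 + 1638(j6810) + 651717 = -45724383 + j11154780
|N| = √(229312740² + 49270350²) ≈ 2.3455e+08, ∠N ≈ 167.87°
|D| = √(45724383² + 11154780²) ≈ 4.7065e+07, ∠D ≈ 166.29°
|L| = 2.3455e+08 / 4.7065e+07 ≈ 4.9835
Gain = 20 log₁₀(4.9835) ≈ 13.95 dB
∠L = 167.87° − 166.29° = 1.58°

ω = 1161: 13.3 dB, 6.3°; ω = 6810: 14.0 dB, 1.6°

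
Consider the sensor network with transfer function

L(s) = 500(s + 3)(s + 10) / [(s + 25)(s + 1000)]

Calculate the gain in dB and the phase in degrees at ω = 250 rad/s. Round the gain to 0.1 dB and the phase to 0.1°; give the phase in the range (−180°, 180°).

41.6 dB, 78.7°

At s = jω = j250:
zero (s+3): 3 + j250 → |·| = √(3²+250²) = √62509 ≈ 250.02, ∠ = arctan(250/3) ≈ 89.31°
zero (s+10): 10 + j250 → |·| = √(10²+250²) = √62600 ≈ 250.2, ∠ = arctan(250/10) ≈ 87.71°
pole (s+25): 25 + j250 → |·| = √(25²+250²) = √63125 ≈ 251.25, ∠ = arctan(250/25) ≈ 84.29°
pole (s+1000): 1000 + j250 → |·| = √(1000²+250²) = √1062500 ≈ 1030.8, ∠ = arctan(250/1000) ≈ 14.04°
|L| = 500 · 62555 / 2.5899e+05 ≈ 120.77
Gain = 20 log₁₀(120.77) ≈ 41.64 dB
∠L = 177.02° − 98.33° = 78.69°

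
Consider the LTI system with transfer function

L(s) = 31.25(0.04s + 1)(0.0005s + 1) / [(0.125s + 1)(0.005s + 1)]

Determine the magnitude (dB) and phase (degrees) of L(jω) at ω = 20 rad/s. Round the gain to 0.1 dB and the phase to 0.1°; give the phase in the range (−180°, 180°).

At ω = 20 rad/s:
zero (1 + j20·0.04) = 1 + j0.8 → |·| ≈ 1.2806, ∠ ≈ 38.66°
zero (1 + j20·0.0005) = 1 + j0.01 → |·| ≈ 1, ∠ ≈ 0.57°
pole (1 + j20·0.125) = 1 + j2.5 → |·| ≈ 2.6926, ∠ ≈ 68.20°
pole (1 + j20·0.005) = 1 + j0.1 → |·| ≈ 1.005, ∠ ≈ 5.71°
|L| = 31.25 · 1.2806 · 1 / (2.6926 · 1.005) ≈ 14.789
Gain = 20 log₁₀(14.789) ≈ 23.40 dB
∠L = (38.66° + 0.57°) − (68.20° + 5.71°) = -34.68°

23.4 dB, -34.7°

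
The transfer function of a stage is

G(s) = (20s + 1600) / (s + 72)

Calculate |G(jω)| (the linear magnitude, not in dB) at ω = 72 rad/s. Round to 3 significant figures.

Substitute s = j72:
Numerator: 20(j72) + 1600 = 1600 + j1440
Denominator: (j72) + 72 = 72 + j72
|N| = √(1600² + 1440²) ≈ 2152.6, ∠N ≈ 41.99°
|D| = √(72² + 72²) ≈ 101.82, ∠D ≈ 45.00°
|G| = 2152.6 / 101.82 ≈ 21.141

21.1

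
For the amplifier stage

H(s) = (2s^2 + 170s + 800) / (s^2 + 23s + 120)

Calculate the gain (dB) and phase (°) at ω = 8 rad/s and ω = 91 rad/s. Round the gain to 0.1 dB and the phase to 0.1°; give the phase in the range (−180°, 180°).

ω = 8: 17.9 dB, -9.4°; ω = 91: 8.4 dB, -30.1°

Substitute s = j8:
Numerator: 2(j8)^2 + 170(j8) + 800 = 672 + j1360
Denominator: (j8)^2 + 23(j8) + 120 = 56 + j184
|N| = √(672² + 1360²) ≈ 1517, ∠N ≈ 63.71°
|D| = √(56² + 184²) ≈ 192.33, ∠D ≈ 73.07°
|H| = 1517 / 192.33 ≈ 7.8875
Gain = 20 log₁₀(7.8875) ≈ 17.94 dB
∠H = 63.71° − 73.07° = -9.36°

Substitute s = j91:
Numerator: 2(j91)^2 + 170(j91) + 800 = -15762 + j15470
Denominator: (j91)^2 + 23(j91) + 120 = -8161 + j2093
|N| = √(15762² + 15470²) ≈ 22085, ∠N ≈ 135.54°
|D| = √(8161² + 2093²) ≈ 8425.1, ∠D ≈ 165.62°
|H| = 22085 / 8425.1 ≈ 2.6213
Gain = 20 log₁₀(2.6213) ≈ 8.37 dB
∠H = 135.54° − 165.62° = -30.08°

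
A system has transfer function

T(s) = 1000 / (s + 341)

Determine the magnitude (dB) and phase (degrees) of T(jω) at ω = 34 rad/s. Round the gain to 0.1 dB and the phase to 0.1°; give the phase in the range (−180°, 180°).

9.3 dB, -5.7°

Substitute s = j34:
Numerator: 1000 = 1000 + j0
Denominator: (j34) + 341 = 341 + j34
|N| = √(1000² + 0²) ≈ 1000, ∠N ≈ 0.00°
|D| = √(341² + 34²) ≈ 342.69, ∠D ≈ 5.69°
|T| = 1000 / 342.69 ≈ 2.9181
Gain = 20 log₁₀(2.9181) ≈ 9.30 dB
∠T = 0.00° − 5.69° = -5.69°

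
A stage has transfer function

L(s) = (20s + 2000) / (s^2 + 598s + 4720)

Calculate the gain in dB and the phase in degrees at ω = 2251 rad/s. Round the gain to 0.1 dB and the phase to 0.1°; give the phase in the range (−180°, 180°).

-41.3 dB, -77.7°

Substitute s = j2251:
Numerator: 20(j2251) + 2000 = 2000 + j45020
Denominator: (j2251)^2 + 598(j2251) + 4720 = -5062281 + j1346098
|N| = √(2000² + 45020²) ≈ 45064, ∠N ≈ 87.46°
|D| = √(5062281² + 1346098²) ≈ 5.2382e+06, ∠D ≈ 165.11°
|L| = 45064 / 5.2382e+06 ≈ 0.008603
Gain = 20 log₁₀(0.008603) ≈ -41.31 dB
∠L = 87.46° − 165.11° = -77.65°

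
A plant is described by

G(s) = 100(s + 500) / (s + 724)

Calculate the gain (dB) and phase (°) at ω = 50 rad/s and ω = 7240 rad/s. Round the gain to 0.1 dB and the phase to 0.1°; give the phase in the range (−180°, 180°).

ω = 50: 36.8 dB, 1.8°; ω = 7240: 40.0 dB, 1.8°

At s = jω = j50:
zero (s+500): 500 + j50 → |·| = √(500²+50²) = √252500 ≈ 502.49, ∠ = arctan(50/500) ≈ 5.71°
pole (s+724): 724 + j50 → |·| = √(724²+50²) = √526676 ≈ 725.72, ∠ = arctan(50/724) ≈ 3.95°
|G| = 100 · 502.49 / 725.72 ≈ 69.24
Gain = 20 log₁₀(69.24) ≈ 36.81 dB
∠G = 5.71° − 3.95° = 1.76°

At s = jω = j7240:
zero (s+500): 500 + j7240 → |·| = √(500²+7240²) = √52667600 ≈ 7257.2, ∠ = arctan(7240/500) ≈ 86.05°
pole (s+724): 724 + j7240 → |·| = √(724²+7240²) = √52941776 ≈ 7276.1, ∠ = arctan(7240/724) ≈ 84.29°
|G| = 100 · 7257.2 / 7276.1 ≈ 99.74
Gain = 20 log₁₀(99.74) ≈ 39.98 dB
∠G = 86.05° − 84.29° = 1.76°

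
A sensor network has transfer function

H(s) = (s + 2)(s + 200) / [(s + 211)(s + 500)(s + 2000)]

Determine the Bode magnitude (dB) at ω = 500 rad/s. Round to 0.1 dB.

-69.4 dB

At s = jω = j500:
zero (s+2): 2 + j500 → |·| = √(2²+500²) = √250004 ≈ 500, ∠ = arctan(500/2) ≈ 89.77°
zero (s+200): 200 + j500 → |·| = √(200²+500²) = √290000 ≈ 538.52, ∠ = arctan(500/200) ≈ 68.20°
pole (s+211): 211 + j500 → |·| = √(211²+500²) = √294521 ≈ 542.7, ∠ = arctan(500/211) ≈ 67.12°
pole (s+500): 500 + j500 → |·| = √(500²+500²) = √500000 ≈ 707.11, ∠ = arctan(500/500) ≈ 45.00°
pole (s+2000): 2000 + j500 → |·| = √(2000²+500²) = √4250000 ≈ 2061.6, ∠ = arctan(500/2000) ≈ 14.04°
|H| = 1 · 2.6926e+05 / 7.9114e+08 ≈ 0.00034034
Gain = 20 log₁₀(0.00034034) ≈ -69.36 dB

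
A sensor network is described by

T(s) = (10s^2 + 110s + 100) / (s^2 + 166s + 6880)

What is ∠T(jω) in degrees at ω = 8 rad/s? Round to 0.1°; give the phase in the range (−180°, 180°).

110.5°

Substitute s = j8:
Numerator: 10(j8)^2 + 110(j8) + 100 = -540 + j880
Denominator: (j8)^2 + 166(j8) + 6880 = 6816 + j1328
|N| = √(540² + 880²) ≈ 1032.5, ∠N ≈ 121.53°
|D| = √(6816² + 1328²) ≈ 6944.2, ∠D ≈ 11.03°
∠T = 121.53° − 11.03° = 110.50°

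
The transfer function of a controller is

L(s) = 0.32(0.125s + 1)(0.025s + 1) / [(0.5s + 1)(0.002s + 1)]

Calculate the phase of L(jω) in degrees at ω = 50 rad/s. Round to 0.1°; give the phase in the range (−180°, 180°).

At ω = 50 rad/s:
zero (1 + j50·0.125) = 1 + j6.25 → |·| ≈ 6.3295, ∠ ≈ 80.91°
zero (1 + j50·0.025) = 1 + j1.25 → |·| ≈ 1.6008, ∠ ≈ 51.34°
pole (1 + j50·0.5) = 1 + j25 → |·| ≈ 25.02, ∠ ≈ 87.71°
pole (1 + j50·0.002) = 1 + j0.1 → |·| ≈ 1.005, ∠ ≈ 5.71°
∠L = (80.91° + 51.34°) − (87.71° + 5.71°) = 38.83°

38.8°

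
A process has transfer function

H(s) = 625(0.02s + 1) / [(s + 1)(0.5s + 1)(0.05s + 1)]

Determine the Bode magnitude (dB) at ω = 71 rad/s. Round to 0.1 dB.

At ω = 71 rad/s:
zero (1 + j71·0.02) = 1 + j1.42 → |·| ≈ 1.7368, ∠ ≈ 54.85°
pole (1 + j71·1) = 1 + j71 → |·| ≈ 71.007, ∠ ≈ 89.19°
pole (1 + j71·0.5) = 1 + j35.5 → |·| ≈ 35.514, ∠ ≈ 88.39°
pole (1 + j71·0.05) = 1 + j3.55 → |·| ≈ 3.6882, ∠ ≈ 74.27°
|H| = 625 · 1.7368 / (71.007 · 35.514 · 3.6882) ≈ 0.11671
Gain = 20 log₁₀(0.11671) ≈ -18.66 dB

-18.7 dB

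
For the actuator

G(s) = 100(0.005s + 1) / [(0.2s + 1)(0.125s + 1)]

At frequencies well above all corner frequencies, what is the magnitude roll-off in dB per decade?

-20 dB/decade

Each pole contributes −20 dB/decade at high frequency; each zero contributes +20 dB/decade.
Net: 1 zero(s) − 2 pole(s) → -20 dB/decade.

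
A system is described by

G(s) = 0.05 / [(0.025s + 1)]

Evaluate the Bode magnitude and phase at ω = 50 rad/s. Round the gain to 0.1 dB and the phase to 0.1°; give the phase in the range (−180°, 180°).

At ω = 50 rad/s:
pole (1 + j50·0.025) = 1 + j1.25 → |·| ≈ 1.6008, ∠ ≈ 51.34°
|G| = 0.05 · 1 / (1.6008) ≈ 0.031234
Gain = 20 log₁₀(0.031234) ≈ -30.11 dB
∠G = (0°) − (51.34°) = -51.34°

-30.1 dB, -51.3°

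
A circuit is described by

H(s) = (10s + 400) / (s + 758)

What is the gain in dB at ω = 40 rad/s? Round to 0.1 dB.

-2.6 dB

Substitute s = j40:
Numerator: 10(j40) + 400 = 400 + j400
Denominator: (j40) + 758 = 758 + j40
|N| = √(400² + 400²) ≈ 565.69, ∠N ≈ 45.00°
|D| = √(758² + 40²) ≈ 759.05, ∠D ≈ 3.02°
|H| = 565.69 / 759.05 ≈ 0.74526
Gain = 20 log₁₀(0.74526) ≈ -2.55 dB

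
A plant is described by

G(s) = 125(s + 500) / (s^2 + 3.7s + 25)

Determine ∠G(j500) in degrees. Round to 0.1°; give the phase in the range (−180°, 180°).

At s = jω = j500:
zero (s+500): 500 + j500 → |·| = √(500²+500²) = √500000 ≈ 707.11, ∠ = arctan(500/500) ≈ 45.00°
quadratic: (j500)² + 3.7·j500 + 25 = -249975 + j1850 → |·| ≈ 2.4998e+05, ∠ ≈ 179.58°
∠G = 45.00° − 179.58° = -134.58°

-134.6°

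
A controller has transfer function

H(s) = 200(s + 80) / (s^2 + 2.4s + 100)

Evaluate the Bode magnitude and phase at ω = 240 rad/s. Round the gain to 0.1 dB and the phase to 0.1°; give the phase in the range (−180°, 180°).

-1.1 dB, -107.9°

At s = jω = j240:
zero (s+80): 80 + j240 → |·| = √(80²+240²) = √64000 ≈ 252.98, ∠ = arctan(240/80) ≈ 71.57°
quadratic: (j240)² + 2.4·j240 + 100 = -57500 + j576 → |·| ≈ 57503, ∠ ≈ 179.43°
|H| = 200 · 252.98 / 57503 ≈ 0.87988
Gain = 20 log₁₀(0.87988) ≈ -1.11 dB
∠H = 71.57° − 179.43° = -107.86°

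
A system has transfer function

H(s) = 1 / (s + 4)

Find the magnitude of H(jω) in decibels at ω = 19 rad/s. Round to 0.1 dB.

At s = jω = j19:
pole (s+4): 4 + j19 → |·| = √(4²+19²) = √377 ≈ 19.416, ∠ = arctan(19/4) ≈ 78.11°
|H| = 1 / 19.416 ≈ 0.051504
Gain = 20 log₁₀(0.051504) ≈ -25.76 dB

-25.8 dB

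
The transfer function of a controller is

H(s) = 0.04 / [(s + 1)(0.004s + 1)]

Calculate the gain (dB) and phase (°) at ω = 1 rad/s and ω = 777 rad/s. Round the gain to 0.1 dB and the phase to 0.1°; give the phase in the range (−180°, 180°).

At ω = 1 rad/s:
pole (1 + j1·1) = 1 + j1 → |·| ≈ 1.4142, ∠ ≈ 45.00°
pole (1 + j1·0.004) = 1 + j0.004 → |·| ≈ 1, ∠ ≈ 0.23°
|H| = 0.04 · 1 / (1.4142 · 1) ≈ 0.028285
Gain = 20 log₁₀(0.028285) ≈ -30.97 dB
∠H = (0°) − (45.00° + 0.23°) = -45.23°

At ω = 777 rad/s:
pole (1 + j777·1) = 1 + j777 → |·| ≈ 777, ∠ ≈ 89.93°
pole (1 + j777·0.004) = 1 + j3.108 → |·| ≈ 3.2649, ∠ ≈ 72.16°
|H| = 0.04 · 1 / (777 · 3.2649) ≈ 1.5768e-05
Gain = 20 log₁₀(1.5768e-05) ≈ -96.04 dB
∠H = (0°) − (89.93° + 72.16°) = -162.09°

ω = 1: -31.0 dB, -45.2°; ω = 777: -96.0 dB, -162.1°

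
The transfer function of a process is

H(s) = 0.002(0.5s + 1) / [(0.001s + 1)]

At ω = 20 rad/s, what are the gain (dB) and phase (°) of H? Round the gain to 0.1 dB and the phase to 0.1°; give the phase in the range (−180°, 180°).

At ω = 20 rad/s:
zero (1 + j20·0.5) = 1 + j10 → |·| ≈ 10.05, ∠ ≈ 84.29°
pole (1 + j20·0.001) = 1 + j0.02 → |·| ≈ 1.0002, ∠ ≈ 1.15°
|H| = 0.002 · 10.05 / (1.0002) ≈ 0.020096
Gain = 20 log₁₀(0.020096) ≈ -33.94 dB
∠H = (84.29°) − (1.15°) = 83.14°

-33.9 dB, 83.1°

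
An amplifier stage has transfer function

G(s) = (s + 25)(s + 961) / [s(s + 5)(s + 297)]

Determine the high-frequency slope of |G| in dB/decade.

-20 dB/decade

Each pole contributes −20 dB/decade at high frequency; each zero contributes +20 dB/decade.
Net: 2 zero(s) − 3 pole(s) → -20 dB/decade.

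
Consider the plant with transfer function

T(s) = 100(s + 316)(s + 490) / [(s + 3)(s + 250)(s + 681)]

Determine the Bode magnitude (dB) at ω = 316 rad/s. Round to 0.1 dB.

At s = jω = j316:
zero (s+316): 316 + j316 → |·| = √(316²+316²) = √199712 ≈ 446.89, ∠ = arctan(316/316) ≈ 45.00°
zero (s+490): 490 + j316 → |·| = √(490²+316²) = √339956 ≈ 583.06, ∠ = arctan(316/490) ≈ 32.82°
pole (s+3): 3 + j316 → |·| = √(3²+316²) = √99865 ≈ 316.01, ∠ = arctan(316/3) ≈ 89.46°
pole (s+250): 250 + j316 → |·| = √(250²+316²) = √162356 ≈ 402.93, ∠ = arctan(316/250) ≈ 51.65°
pole (s+681): 681 + j316 → |·| = √(681²+316²) = √563617 ≈ 750.74, ∠ = arctan(316/681) ≈ 24.89°
|T| = 100 · 2.6056e+05 / 9.5592e+07 ≈ 0.27258
Gain = 20 log₁₀(0.27258) ≈ -11.29 dB

-11.3 dB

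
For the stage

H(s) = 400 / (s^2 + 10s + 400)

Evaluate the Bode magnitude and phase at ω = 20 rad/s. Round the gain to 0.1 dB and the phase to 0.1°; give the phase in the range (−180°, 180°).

6.0 dB, -90.0°

At s = jω = j20:
quadratic: (j20)² + 10·j20 + 400 = 0 + j200 → |·| ≈ 200, ∠ ≈ 90.00°
|H| = 400 / 200 ≈ 2
Gain = 20 log₁₀(2) ≈ 6.02 dB
∠H = 0.00° − 90.00° = -90.00°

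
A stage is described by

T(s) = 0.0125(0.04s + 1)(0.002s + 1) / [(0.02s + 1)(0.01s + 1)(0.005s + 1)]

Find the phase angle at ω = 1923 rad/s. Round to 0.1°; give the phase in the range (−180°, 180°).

-94.9°

At ω = 1923 rad/s:
zero (1 + j1923·0.04) = 1 + j76.92 → |·| ≈ 76.926, ∠ ≈ 89.26°
zero (1 + j1923·0.002) = 1 + j3.846 → |·| ≈ 3.9739, ∠ ≈ 75.43°
pole (1 + j1923·0.02) = 1 + j38.46 → |·| ≈ 38.473, ∠ ≈ 88.51°
pole (1 + j1923·0.01) = 1 + j19.23 → |·| ≈ 19.256, ∠ ≈ 87.02°
pole (1 + j1923·0.005) = 1 + j9.615 → |·| ≈ 9.6669, ∠ ≈ 84.06°
∠T = (89.26° + 75.43°) − (88.51° + 87.02° + 84.06°) = -94.90°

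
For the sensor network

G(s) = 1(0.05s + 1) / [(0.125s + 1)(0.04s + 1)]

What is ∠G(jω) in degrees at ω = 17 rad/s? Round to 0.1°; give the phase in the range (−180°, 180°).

-58.7°

At ω = 17 rad/s:
zero (1 + j17·0.05) = 1 + j0.85 → |·| ≈ 1.3124, ∠ ≈ 40.36°
pole (1 + j17·0.125) = 1 + j2.125 → |·| ≈ 2.3485, ∠ ≈ 64.80°
pole (1 + j17·0.04) = 1 + j0.68 → |·| ≈ 1.2093, ∠ ≈ 34.22°
∠G = (40.36°) − (64.80° + 34.22°) = -58.66°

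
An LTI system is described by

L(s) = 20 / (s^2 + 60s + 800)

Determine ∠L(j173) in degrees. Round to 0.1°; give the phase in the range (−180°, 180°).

-160.4°

Substitute s = j173:
Numerator: 20 = 20 + j0
Denominator: (j173)^2 + 60(j173) + 800 = -29129 + j10380
|N| = √(20² + 0²) ≈ 20, ∠N ≈ 0.00°
|D| = √(29129² + 10380²) ≈ 30923, ∠D ≈ 160.39°
∠L = 0.00° − 160.39° = -160.39°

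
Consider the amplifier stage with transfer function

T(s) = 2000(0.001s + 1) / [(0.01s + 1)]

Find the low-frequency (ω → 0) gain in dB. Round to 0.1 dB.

66.0 dB

T(0) = 2000 · 1 / 1 = 2000
20 log₁₀(2000) ≈ 66.02 dB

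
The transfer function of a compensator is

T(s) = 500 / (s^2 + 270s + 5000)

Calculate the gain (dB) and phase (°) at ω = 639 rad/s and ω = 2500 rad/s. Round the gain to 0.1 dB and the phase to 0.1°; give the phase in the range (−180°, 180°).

ω = 639: -58.9 dB, -156.8°; ω = 2500: -82.0 dB, -173.8°

Substitute s = j639:
Numerator: 500 = 500 + j0
Denominator: (j639)^2 + 270(j639) + 5000 = -403321 + j172530
|N| = √(500² + 0²) ≈ 500, ∠N ≈ 0.00°
|D| = √(403321² + 172530²) ≈ 4.3867e+05, ∠D ≈ 156.84°
|T| = 500 / 4.3867e+05 ≈ 0.0011398
Gain = 20 log₁₀(0.0011398) ≈ -58.86 dB
∠T = 0.00° − 156.84° = -156.84°

Substitute s = j2500:
Numerator: 500 = 500 + j0
Denominator: (j2500)^2 + 270(j2500) + 5000 = -6245000 + j675000
|N| = √(500² + 0²) ≈ 500, ∠N ≈ 0.00°
|D| = √(6245000² + 675000²) ≈ 6.2814e+06, ∠D ≈ 173.83°
|T| = 500 / 6.2814e+06 ≈ 7.96e-05
Gain = 20 log₁₀(7.96e-05) ≈ -81.98 dB
∠T = 0.00° − 173.83° = -173.83°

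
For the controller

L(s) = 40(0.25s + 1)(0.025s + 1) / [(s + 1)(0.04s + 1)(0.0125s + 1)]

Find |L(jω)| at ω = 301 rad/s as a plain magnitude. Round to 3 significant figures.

At ω = 301 rad/s:
zero (1 + j301·0.25) = 1 + j75.25 → |·| ≈ 75.257, ∠ ≈ 89.24°
zero (1 + j301·0.025) = 1 + j7.525 → |·| ≈ 7.5912, ∠ ≈ 82.43°
pole (1 + j301·1) = 1 + j301 → |·| ≈ 301, ∠ ≈ 89.81°
pole (1 + j301·0.04) = 1 + j12.04 → |·| ≈ 12.081, ∠ ≈ 85.25°
pole (1 + j301·0.0125) = 1 + j3.7625 → |·| ≈ 3.8931, ∠ ≈ 75.12°
|L| = 40 · 75.257 · 7.5912 / (301 · 12.081 · 3.8931) ≈ 1.6142

1.61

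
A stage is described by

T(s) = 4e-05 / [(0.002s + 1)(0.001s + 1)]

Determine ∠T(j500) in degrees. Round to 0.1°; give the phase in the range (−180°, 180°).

-71.6°

At ω = 500 rad/s:
pole (1 + j500·0.002) = 1 + j1 → |·| ≈ 1.4142, ∠ ≈ 45.00°
pole (1 + j500·0.001) = 1 + j0.5 → |·| ≈ 1.118, ∠ ≈ 26.57°
∠T = (0°) − (45.00° + 26.57°) = -71.57°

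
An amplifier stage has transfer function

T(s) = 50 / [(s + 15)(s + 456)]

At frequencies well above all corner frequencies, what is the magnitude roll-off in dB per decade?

Each pole contributes −20 dB/decade at high frequency; each zero contributes +20 dB/decade.
Net: 0 zero(s) − 2 pole(s) → -40 dB/decade.

-40 dB/decade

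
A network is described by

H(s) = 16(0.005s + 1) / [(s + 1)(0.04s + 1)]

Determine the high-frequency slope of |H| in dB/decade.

-20 dB/decade

Each pole contributes −20 dB/decade at high frequency; each zero contributes +20 dB/decade.
Net: 1 zero(s) − 2 pole(s) → -20 dB/decade.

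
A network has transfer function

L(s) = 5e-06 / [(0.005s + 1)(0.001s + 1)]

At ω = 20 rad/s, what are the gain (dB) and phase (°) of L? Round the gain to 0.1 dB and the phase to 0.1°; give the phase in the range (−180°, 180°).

At ω = 20 rad/s:
pole (1 + j20·0.005) = 1 + j0.1 → |·| ≈ 1.005, ∠ ≈ 5.71°
pole (1 + j20·0.001) = 1 + j0.02 → |·| ≈ 1.0002, ∠ ≈ 1.15°
|L| = 5e-06 · 1 / (1.005 · 1.0002) ≈ 4.9741e-06
Gain = 20 log₁₀(4.9741e-06) ≈ -106.07 dB
∠L = (0°) − (5.71° + 1.15°) = -6.86°

-106.1 dB, -6.9°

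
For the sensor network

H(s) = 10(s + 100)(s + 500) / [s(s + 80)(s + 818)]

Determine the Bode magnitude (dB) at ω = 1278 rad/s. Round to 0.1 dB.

At s = jω = j1278:
zero (s+100): 100 + j1278 → |·| = √(100²+1278²) = √1643284 ≈ 1281.9, ∠ = arctan(1278/100) ≈ 85.53°
zero (s+500): 500 + j1278 → |·| = √(500²+1278²) = √1883284 ≈ 1372.3, ∠ = arctan(1278/500) ≈ 68.63°
pole (s+80): 80 + j1278 → |·| = √(80²+1278²) = √1639684 ≈ 1280.5, ∠ = arctan(1278/80) ≈ 86.42°
pole (s+818): 818 + j1278 → |·| = √(818²+1278²) = √2302408 ≈ 1517.4, ∠ = arctan(1278/818) ≈ 57.38°
pole at origin: |s| = 1278, ∠ = 90.00° (in denominator)
|H| = 10 · 1.7592e+06 / 2.4832e+09 ≈ 0.0070844
Gain = 20 log₁₀(0.0070844) ≈ -42.99 dB

-43.0 dB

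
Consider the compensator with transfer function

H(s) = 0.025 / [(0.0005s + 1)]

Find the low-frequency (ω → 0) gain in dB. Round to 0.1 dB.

-32.0 dB

H(0) = 0.025 · 1 / 1 = 0.025
20 log₁₀(0.025) ≈ -32.04 dB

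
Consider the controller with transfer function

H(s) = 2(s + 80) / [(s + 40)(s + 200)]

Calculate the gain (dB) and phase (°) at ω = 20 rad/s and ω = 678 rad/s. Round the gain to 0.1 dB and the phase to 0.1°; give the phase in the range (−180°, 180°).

ω = 20: -34.7 dB, -18.2°; ω = 678: -50.9 dB, -76.9°

At s = jω = j20:
zero (s+80): 80 + j20 → |·| = √(80²+20²) = √6800 ≈ 82.462, ∠ = arctan(20/80) ≈ 14.04°
pole (s+40): 40 + j20 → |·| = √(40²+20²) = √2000 ≈ 44.721, ∠ = arctan(20/40) ≈ 26.57°
pole (s+200): 200 + j20 → |·| = √(200²+20²) = √40400 ≈ 201, ∠ = arctan(20/200) ≈ 5.71°
|H| = 2 · 82.462 / 8988.9 ≈ 0.018348
Gain = 20 log₁₀(0.018348) ≈ -34.73 dB
∠H = 14.04° − 32.28° = -18.24°

At s = jω = j678:
zero (s+80): 80 + j678 → |·| = √(80²+678²) = √466084 ≈ 682.7, ∠ = arctan(678/80) ≈ 83.27°
pole (s+40): 40 + j678 → |·| = √(40²+678²) = √461284 ≈ 679.18, ∠ = arctan(678/40) ≈ 86.62°
pole (s+200): 200 + j678 → |·| = √(200²+678²) = √499684 ≈ 706.88, ∠ = arctan(678/200) ≈ 73.56°
|H| = 2 · 682.7 / 4.801e+05 ≈ 0.002844
Gain = 20 log₁₀(0.002844) ≈ -50.92 dB
∠H = 83.27° − 160.18° = -76.91°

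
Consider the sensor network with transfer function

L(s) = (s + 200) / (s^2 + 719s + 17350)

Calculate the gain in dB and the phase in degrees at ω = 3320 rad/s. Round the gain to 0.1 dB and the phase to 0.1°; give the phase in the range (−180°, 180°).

-70.6 dB, -81.2°

Substitute s = j3320:
Numerator: (j3320) + 200 = 200 + j3320
Denominator: (j3320)^2 + 719(j3320) + 17350 = -11005050 + j2387080
|N| = √(200² + 3320²) ≈ 3326, ∠N ≈ 86.55°
|D| = √(11005050² + 2387080²) ≈ 1.1261e+07, ∠D ≈ 167.76°
|L| = 3326 / 1.1261e+07 ≈ 0.00029536
Gain = 20 log₁₀(0.00029536) ≈ -70.59 dB
∠L = 86.55° − 167.76° = -81.21°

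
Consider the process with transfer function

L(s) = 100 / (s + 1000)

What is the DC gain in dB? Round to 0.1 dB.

L(0) = 100 / (1000) = 0.1
20 log₁₀(0.1) ≈ -20.00 dB

-20.0 dB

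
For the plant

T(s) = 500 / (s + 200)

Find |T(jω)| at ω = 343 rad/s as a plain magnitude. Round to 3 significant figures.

1.26

At s = jω = j343:
pole (s+200): 200 + j343 → |·| = √(200²+343²) = √157649 ≈ 397.05, ∠ = arctan(343/200) ≈ 59.75°
|T| = 500 / 397.05 ≈ 1.2593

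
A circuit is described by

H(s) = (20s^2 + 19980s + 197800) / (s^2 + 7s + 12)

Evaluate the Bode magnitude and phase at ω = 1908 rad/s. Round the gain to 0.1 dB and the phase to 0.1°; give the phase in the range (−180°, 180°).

Substitute s = j1908:
Numerator: 20(j1908)^2 + 19980(j1908) + 197800 = -72611480 + j38121840
Denominator: (j1908)^2 + 7(j1908) + 12 = -3640452 + j13356
|N| = √(72611480² + 38121840²) ≈ 8.201e+07, ∠N ≈ 152.30°
|D| = √(3640452² + 13356²) ≈ 3.6405e+06, ∠D ≈ 179.79°
|H| = 8.201e+07 / 3.6405e+06 ≈ 22.527
Gain = 20 log₁₀(22.527) ≈ 27.05 dB
∠H = 152.30° − 179.79° = -27.49°

27.1 dB, -27.5°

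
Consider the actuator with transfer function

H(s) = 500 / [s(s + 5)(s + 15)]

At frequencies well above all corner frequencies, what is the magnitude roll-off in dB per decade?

Each pole contributes −20 dB/decade at high frequency; each zero contributes +20 dB/decade.
Net: 0 zero(s) − 3 pole(s) → -60 dB/decade.

-60 dB/decade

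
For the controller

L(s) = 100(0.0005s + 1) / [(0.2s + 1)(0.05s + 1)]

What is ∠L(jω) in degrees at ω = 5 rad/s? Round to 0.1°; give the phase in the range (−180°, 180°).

-58.9°

At ω = 5 rad/s:
zero (1 + j5·0.0005) = 1 + j0.0025 → |·| ≈ 1, ∠ ≈ 0.14°
pole (1 + j5·0.2) = 1 + j1 → |·| ≈ 1.4142, ∠ ≈ 45.00°
pole (1 + j5·0.05) = 1 + j0.25 → |·| ≈ 1.0308, ∠ ≈ 14.04°
∠L = (0.14°) − (45.00° + 14.04°) = -58.90°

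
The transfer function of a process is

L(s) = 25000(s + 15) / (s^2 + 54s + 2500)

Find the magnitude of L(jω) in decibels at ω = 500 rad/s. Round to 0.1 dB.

34.0 dB

At s = jω = j500:
zero (s+15): 15 + j500 → |·| = √(15²+500²) = √250225 ≈ 500.22, ∠ = arctan(500/15) ≈ 88.28°
quadratic: (j500)² + 54·j500 + 2500 = -247500 + j27000 → |·| ≈ 2.4897e+05, ∠ ≈ 173.77°
|L| = 25000 · 500.22 / 2.4897e+05 ≈ 50.229
Gain = 20 log₁₀(50.229) ≈ 34.02 dB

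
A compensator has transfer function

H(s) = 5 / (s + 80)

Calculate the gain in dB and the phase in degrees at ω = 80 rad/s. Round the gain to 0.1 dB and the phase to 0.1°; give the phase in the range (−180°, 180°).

-27.1 dB, -45.0°

At s = jω = j80:
pole (s+80): 80 + j80 → |·| = √(80²+80²) = √12800 ≈ 113.14, ∠ = arctan(80/80) ≈ 45.00°
|H| = 5 / 113.14 ≈ 0.044193
Gain = 20 log₁₀(0.044193) ≈ -27.09 dB
∠H = 0.00° − 45.00° = -45.00°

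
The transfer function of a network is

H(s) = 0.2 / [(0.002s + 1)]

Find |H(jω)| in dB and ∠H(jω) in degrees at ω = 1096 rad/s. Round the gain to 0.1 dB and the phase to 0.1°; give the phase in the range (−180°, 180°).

At ω = 1096 rad/s:
pole (1 + j1096·0.002) = 1 + j2.192 → |·| ≈ 2.4093, ∠ ≈ 65.48°
|H| = 0.2 · 1 / (2.4093) ≈ 0.083012
Gain = 20 log₁₀(0.083012) ≈ -21.62 dB
∠H = (0°) − (65.48°) = -65.48°

-21.6 dB, -65.5°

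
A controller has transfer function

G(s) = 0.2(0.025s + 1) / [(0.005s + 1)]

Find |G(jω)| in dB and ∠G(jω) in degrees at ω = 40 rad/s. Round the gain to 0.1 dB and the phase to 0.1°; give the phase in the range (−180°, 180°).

-11.1 dB, 33.7°

At ω = 40 rad/s:
zero (1 + j40·0.025) = 1 + j1 → |·| ≈ 1.4142, ∠ ≈ 45.00°
pole (1 + j40·0.005) = 1 + j0.2 → |·| ≈ 1.0198, ∠ ≈ 11.31°
|G| = 0.2 · 1.4142 / (1.0198) ≈ 0.27735
Gain = 20 log₁₀(0.27735) ≈ -11.14 dB
∠G = (45.00°) − (11.31°) = 33.69°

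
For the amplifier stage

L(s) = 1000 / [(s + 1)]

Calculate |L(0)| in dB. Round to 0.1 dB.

L(0) = 1000 · 1 / 1 = 1000
20 log₁₀(1000) ≈ 60.00 dB

60.0 dB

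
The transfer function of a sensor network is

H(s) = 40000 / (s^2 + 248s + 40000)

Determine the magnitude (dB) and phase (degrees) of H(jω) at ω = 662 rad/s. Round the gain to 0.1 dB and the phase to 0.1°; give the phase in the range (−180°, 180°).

-20.6 dB, -157.6°

At s = jω = j662:
quadratic: (j662)² + 248·j662 + 40000 = -398244 + j164176 → |·| ≈ 4.3076e+05, ∠ ≈ 157.60°
|H| = 40000 / 4.3076e+05 ≈ 0.092859
Gain = 20 log₁₀(0.092859) ≈ -20.64 dB
∠H = 0.00° − 157.60° = -157.60°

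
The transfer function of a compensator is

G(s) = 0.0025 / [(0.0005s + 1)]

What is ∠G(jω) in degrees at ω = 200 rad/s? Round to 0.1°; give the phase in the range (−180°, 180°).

At ω = 200 rad/s:
pole (1 + j200·0.0005) = 1 + j0.1 → |·| ≈ 1.005, ∠ ≈ 5.71°
∠G = (0°) − (5.71°) = -5.71°

-5.7°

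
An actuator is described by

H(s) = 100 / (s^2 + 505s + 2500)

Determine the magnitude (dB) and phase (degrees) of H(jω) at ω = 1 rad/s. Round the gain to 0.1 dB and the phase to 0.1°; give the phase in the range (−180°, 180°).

-28.1 dB, -11.4°

Substitute s = j1:
Numerator: 100 = 100 + j0
Denominator: (j1)^2 + 505(j1) + 2500 = 2499 + j505
|N| = √(100² + 0²) ≈ 100, ∠N ≈ 0.00°
|D| = √(2499² + 505²) ≈ 2549.5, ∠D ≈ 11.42°
|H| = 100 / 2549.5 ≈ 0.039223
Gain = 20 log₁₀(0.039223) ≈ -28.13 dB
∠H = 0.00° − 11.42° = -11.42°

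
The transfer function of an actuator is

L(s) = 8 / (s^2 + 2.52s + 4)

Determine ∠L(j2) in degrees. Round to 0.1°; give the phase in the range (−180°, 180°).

-90.0°

At s = jω = j2:
quadratic: (j2)² + 2.52·j2 + 4 = 0 + j5.04 → |·| ≈ 5.04, ∠ ≈ 90.00°
∠L = 0.00° − 90.00° = -90.00°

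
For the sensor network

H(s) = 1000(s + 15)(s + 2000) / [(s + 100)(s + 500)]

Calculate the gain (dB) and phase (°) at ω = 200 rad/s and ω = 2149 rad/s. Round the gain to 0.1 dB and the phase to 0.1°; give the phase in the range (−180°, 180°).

At s = jω = j200:
zero (s+15): 15 + j200 → |·| = √(15²+200²) = √40225 ≈ 200.56, ∠ = arctan(200/15) ≈ 85.71°
zero (s+2000): 2000 + j200 → |·| = √(2000²+200²) = √4040000 ≈ 2010, ∠ = arctan(200/2000) ≈ 5.71°
pole (s+100): 100 + j200 → |·| = √(100²+200²) = √50000 ≈ 223.61, ∠ = arctan(200/100) ≈ 63.43°
pole (s+500): 500 + j200 → |·| = √(500²+200²) = √290000 ≈ 538.52, ∠ = arctan(200/500) ≈ 21.80°
|H| = 1000 · 4.0313e+05 / 1.2042e+05 ≈ 3347.7
Gain = 20 log₁₀(3347.7) ≈ 70.49 dB
∠H = 91.42° − 85.23° = 6.19°

At s = jω = j2149:
zero (s+15): 15 + j2149 → |·| = √(15²+2149²) = √4618426 ≈ 2149.1, ∠ = arctan(2149/15) ≈ 89.60°
zero (s+2000): 2000 + j2149 → |·| = √(2000²+2149²) = √8618201 ≈ 2935.7, ∠ = arctan(2149/2000) ≈ 47.06°
pole (s+100): 100 + j2149 → |·| = √(100²+2149²) = √4628201 ≈ 2151.3, ∠ = arctan(2149/100) ≈ 87.34°
pole (s+500): 500 + j2149 → |·| = √(500²+2149²) = √4868201 ≈ 2206.4, ∠ = arctan(2149/500) ≈ 76.90°
|H| = 1000 · 6.3091e+06 / 4.7466e+06 ≈ 1329.2
Gain = 20 log₁₀(1329.2) ≈ 62.47 dB
∠H = 136.66° − 164.24° = -27.58°

ω = 200: 70.5 dB, 6.2°; ω = 2149: 62.5 dB, -27.6°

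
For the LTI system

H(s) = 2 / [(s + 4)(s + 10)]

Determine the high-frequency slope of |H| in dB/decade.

Each pole contributes −20 dB/decade at high frequency; each zero contributes +20 dB/decade.
Net: 0 zero(s) − 2 pole(s) → -40 dB/decade.

-40 dB/decade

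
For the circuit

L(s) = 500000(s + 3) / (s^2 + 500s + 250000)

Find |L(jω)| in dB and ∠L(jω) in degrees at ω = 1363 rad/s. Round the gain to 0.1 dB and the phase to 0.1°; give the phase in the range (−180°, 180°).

At s = jω = j1363:
zero (s+3): 3 + j1363 → |·| = √(3²+1363²) = √1857778 ≈ 1363, ∠ = arctan(1363/3) ≈ 89.87°
quadratic: (j1363)² + 500·j1363 + 250000 = -1607769 + j681500 → |·| ≈ 1.7462e+06, ∠ ≈ 157.03°
|L| = 500000 · 1363 / 1.7462e+06 ≈ 390.28
Gain = 20 log₁₀(390.28) ≈ 51.83 dB
∠L = 89.87° − 157.03° = -67.16°

51.8 dB, -67.2°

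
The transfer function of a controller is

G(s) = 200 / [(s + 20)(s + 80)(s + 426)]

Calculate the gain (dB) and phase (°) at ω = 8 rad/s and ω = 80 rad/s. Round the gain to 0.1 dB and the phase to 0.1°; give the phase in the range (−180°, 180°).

ω = 8: -71.3 dB, -28.6°; ω = 80: -86.1 dB, -131.6°

At s = jω = j8:
pole (s+20): 20 + j8 → |·| = √(20²+8²) = √464 ≈ 21.541, ∠ = arctan(8/20) ≈ 21.80°
pole (s+80): 80 + j8 → |·| = √(80²+8²) = √6464 ≈ 80.399, ∠ = arctan(8/80) ≈ 5.71°
pole (s+426): 426 + j8 → |·| = √(426²+8²) = √181540 ≈ 426.08, ∠ = arctan(8/426) ≈ 1.08°
|G| = 200 / 7.3792e+05 ≈ 0.00027103
Gain = 20 log₁₀(0.00027103) ≈ -71.34 dB
∠G = 0.00° − 28.59° = -28.59°

At s = jω = j80:
pole (s+20): 20 + j80 → |·| = √(20²+80²) = √6800 ≈ 82.462, ∠ = arctan(80/20) ≈ 75.96°
pole (s+80): 80 + j80 → |·| = √(80²+80²) = √12800 ≈ 113.14, ∠ = arctan(80/80) ≈ 45.00°
pole (s+426): 426 + j80 → |·| = √(426²+80²) = √187876 ≈ 433.45, ∠ = arctan(80/426) ≈ 10.64°
|G| = 200 / 4.044e+06 ≈ 4.9456e-05
Gain = 20 log₁₀(4.9456e-05) ≈ -86.12 dB
∠G = 0.00° − 131.60° = -131.60°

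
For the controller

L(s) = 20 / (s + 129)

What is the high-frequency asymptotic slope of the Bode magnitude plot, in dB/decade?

-20 dB/decade

Each pole contributes −20 dB/decade at high frequency; each zero contributes +20 dB/decade.
Net: 0 zero(s) − 1 pole(s) → -20 dB/decade.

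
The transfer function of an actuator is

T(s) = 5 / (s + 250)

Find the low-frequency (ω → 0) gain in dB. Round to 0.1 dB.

T(0) = 5 / 250 = 0.02
20 log₁₀(0.02) ≈ -33.98 dB

-34.0 dB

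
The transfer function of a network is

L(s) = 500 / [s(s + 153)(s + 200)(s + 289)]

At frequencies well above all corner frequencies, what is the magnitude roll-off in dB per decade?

Each pole contributes −20 dB/decade at high frequency; each zero contributes +20 dB/decade.
Net: 0 zero(s) − 4 pole(s) → -80 dB/decade.

-80 dB/decade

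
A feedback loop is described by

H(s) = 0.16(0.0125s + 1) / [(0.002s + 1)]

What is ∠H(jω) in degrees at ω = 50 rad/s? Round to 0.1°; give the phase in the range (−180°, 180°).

At ω = 50 rad/s:
zero (1 + j50·0.0125) = 1 + j0.625 → |·| ≈ 1.1792, ∠ ≈ 32.01°
pole (1 + j50·0.002) = 1 + j0.1 → |·| ≈ 1.005, ∠ ≈ 5.71°
∠H = (32.01°) − (5.71°) = 26.30°

26.3°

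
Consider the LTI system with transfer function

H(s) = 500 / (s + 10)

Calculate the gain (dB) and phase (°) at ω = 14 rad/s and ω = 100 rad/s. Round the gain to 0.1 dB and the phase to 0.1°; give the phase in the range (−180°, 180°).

ω = 14: 29.3 dB, -54.5°; ω = 100: 13.9 dB, -84.3°

Substitute s = j14:
Numerator: 500 = 500 + j0
Denominator: (j14) + 10 = 10 + j14
|N| = √(500² + 0²) ≈ 500, ∠N ≈ 0.00°
|D| = √(10² + 14²) ≈ 17.205, ∠D ≈ 54.46°
|H| = 500 / 17.205 ≈ 29.061
Gain = 20 log₁₀(29.061) ≈ 29.27 dB
∠H = 0.00° − 54.46° = -54.46°

Substitute s = j100:
Numerator: 500 = 500 + j0
Denominator: (j100) + 10 = 10 + j100
|N| = √(500² + 0²) ≈ 500, ∠N ≈ 0.00°
|D| = √(10² + 100²) ≈ 100.5, ∠D ≈ 84.29°
|H| = 500 / 100.5 ≈ 4.9751
Gain = 20 log₁₀(4.9751) ≈ 13.94 dB
∠H = 0.00° − 84.29° = -84.29°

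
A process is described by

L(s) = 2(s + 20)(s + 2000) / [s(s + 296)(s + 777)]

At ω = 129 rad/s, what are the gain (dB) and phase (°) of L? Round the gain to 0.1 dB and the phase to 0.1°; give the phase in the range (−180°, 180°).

At s = jω = j129:
zero (s+20): 20 + j129 → |·| = √(20²+129²) = √17041 ≈ 130.54, ∠ = arctan(129/20) ≈ 81.19°
zero (s+2000): 2000 + j129 → |·| = √(2000²+129²) = √4016641 ≈ 2004.2, ∠ = arctan(129/2000) ≈ 3.69°
pole (s+296): 296 + j129 → |·| = √(296²+129²) = √104257 ≈ 322.89, ∠ = arctan(129/296) ≈ 23.55°
pole (s+777): 777 + j129 → |·| = √(777²+129²) = √620370 ≈ 787.64, ∠ = arctan(129/777) ≈ 9.43°
pole at origin: |s| = 129, ∠ = 90.00° (in denominator)
|L| = 2 · 2.6163e+05 / 3.2807e+07 ≈ 0.01595
Gain = 20 log₁₀(0.01595) ≈ -35.94 dB
∠L = 84.88° − 122.98° = -38.10°

-35.9 dB, -38.1°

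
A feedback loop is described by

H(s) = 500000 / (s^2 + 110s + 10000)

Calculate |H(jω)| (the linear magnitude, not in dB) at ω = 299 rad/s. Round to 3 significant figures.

At s = jω = j299:
quadratic: (j299)² + 110·j299 + 10000 = -79401 + j32890 → |·| ≈ 85943, ∠ ≈ 157.50°
|H| = 500000 / 85943 ≈ 5.8178

5.82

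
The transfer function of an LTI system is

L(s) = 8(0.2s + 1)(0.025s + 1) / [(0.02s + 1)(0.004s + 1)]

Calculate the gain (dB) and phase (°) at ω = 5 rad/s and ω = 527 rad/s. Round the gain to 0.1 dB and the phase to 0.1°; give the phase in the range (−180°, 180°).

At ω = 5 rad/s:
zero (1 + j5·0.2) = 1 + j1 → |·| ≈ 1.4142, ∠ ≈ 45.00°
zero (1 + j5·0.025) = 1 + j0.125 → |·| ≈ 1.0078, ∠ ≈ 7.13°
pole (1 + j5·0.02) = 1 + j0.1 → |·| ≈ 1.005, ∠ ≈ 5.71°
pole (1 + j5·0.004) = 1 + j0.02 → |·| ≈ 1.0002, ∠ ≈ 1.15°
|L| = 8 · 1.4142 · 1.0078 / (1.005 · 1.0002) ≈ 11.343
Gain = 20 log₁₀(11.343) ≈ 21.09 dB
∠L = (45.00° + 7.13°) − (5.71° + 1.15°) = 45.27°

At ω = 527 rad/s:
zero (1 + j527·0.2) = 1 + j105.4 → |·| ≈ 105.4, ∠ ≈ 89.46°
zero (1 + j527·0.025) = 1 + j13.175 → |·| ≈ 13.213, ∠ ≈ 85.66°
pole (1 + j527·0.02) = 1 + j10.54 → |·| ≈ 10.587, ∠ ≈ 84.58°
pole (1 + j527·0.004) = 1 + j2.108 → |·| ≈ 2.3332, ∠ ≈ 64.62°
|L| = 8 · 105.4 · 13.213 / (10.587 · 2.3332) ≈ 451.03
Gain = 20 log₁₀(451.03) ≈ 53.08 dB
∠L = (89.46° + 85.66°) − (84.58° + 64.62°) = 25.92°

ω = 5: 21.1 dB, 45.3°; ω = 527: 53.1 dB, 25.9°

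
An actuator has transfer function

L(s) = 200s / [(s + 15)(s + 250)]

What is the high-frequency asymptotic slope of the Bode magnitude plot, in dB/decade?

Each pole contributes −20 dB/decade at high frequency; each zero contributes +20 dB/decade.
Net: 1 zero(s) − 2 pole(s) → -20 dB/decade.

-20 dB/decade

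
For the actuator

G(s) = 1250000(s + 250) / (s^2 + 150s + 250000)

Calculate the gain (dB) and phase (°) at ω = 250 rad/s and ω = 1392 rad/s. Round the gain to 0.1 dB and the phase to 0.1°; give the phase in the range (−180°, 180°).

At s = jω = j250:
zero (s+250): 250 + j250 → |·| = √(250²+250²) = √125000 ≈ 353.55, ∠ = arctan(250/250) ≈ 45.00°
quadratic: (j250)² + 150·j250 + 250000 = 187500 + j37500 → |·| ≈ 1.9121e+05, ∠ ≈ 11.31°
|G| = 1250000 · 353.55 / 1.9121e+05 ≈ 2311.3
Gain = 20 log₁₀(2311.3) ≈ 67.28 dB
∠G = 45.00° − 11.31° = 33.69°

At s = jω = j1392:
zero (s+250): 250 + j1392 → |·| = √(250²+1392²) = √2000164 ≈ 1414.3, ∠ = arctan(1392/250) ≈ 79.82°
quadratic: (j1392)² + 150·j1392 + 250000 = -1687664 + j208800 → |·| ≈ 1.7005e+06, ∠ ≈ 172.95°
|G| = 1250000 · 1414.3 / 1.7005e+06 ≈ 1039.6
Gain = 20 log₁₀(1039.6) ≈ 60.34 dB
∠G = 79.82° − 172.95° = -93.13°

ω = 250: 67.3 dB, 33.7°; ω = 1392: 60.3 dB, -93.1°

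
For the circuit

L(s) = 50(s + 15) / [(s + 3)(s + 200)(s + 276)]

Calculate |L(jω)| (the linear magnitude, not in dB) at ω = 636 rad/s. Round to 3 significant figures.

At s = jω = j636:
zero (s+15): 15 + j636 → |·| = √(15²+636²) = √404721 ≈ 636.18, ∠ = arctan(636/15) ≈ 88.65°
pole (s+3): 3 + j636 → |·| = √(3²+636²) = √404505 ≈ 636.01, ∠ = arctan(636/3) ≈ 89.73°
pole (s+200): 200 + j636 → |·| = √(200²+636²) = √444496 ≈ 666.71, ∠ = arctan(636/200) ≈ 72.54°
pole (s+276): 276 + j636 → |·| = √(276²+636²) = √480672 ≈ 693.31, ∠ = arctan(636/276) ≈ 66.54°
|L| = 50 · 636.18 / 2.9399e+08 ≈ 0.0001082

0.000108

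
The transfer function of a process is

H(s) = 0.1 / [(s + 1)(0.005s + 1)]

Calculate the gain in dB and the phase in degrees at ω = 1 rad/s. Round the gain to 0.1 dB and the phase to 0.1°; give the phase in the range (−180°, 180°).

At ω = 1 rad/s:
pole (1 + j1·1) = 1 + j1 → |·| ≈ 1.4142, ∠ ≈ 45.00°
pole (1 + j1·0.005) = 1 + j0.005 → |·| ≈ 1, ∠ ≈ 0.29°
|H| = 0.1 · 1 / (1.4142 · 1) ≈ 0.070711
Gain = 20 log₁₀(0.070711) ≈ -23.01 dB
∠H = (0°) − (45.00° + 0.29°) = -45.29°

-23.0 dB, -45.3°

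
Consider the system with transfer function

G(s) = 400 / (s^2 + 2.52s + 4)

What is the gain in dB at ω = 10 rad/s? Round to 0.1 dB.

12.1 dB

At s = jω = j10:
quadratic: (j10)² + 2.52·j10 + 4 = -96 + j25.2 → |·| ≈ 99.252, ∠ ≈ 165.29°
|G| = 400 / 99.252 ≈ 4.0301
Gain = 20 log₁₀(4.0301) ≈ 12.11 dB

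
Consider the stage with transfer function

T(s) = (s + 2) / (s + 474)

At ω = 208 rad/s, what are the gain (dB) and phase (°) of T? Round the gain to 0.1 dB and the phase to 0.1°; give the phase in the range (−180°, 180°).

At s = jω = j208:
zero (s+2): 2 + j208 → |·| = √(2²+208²) = √43268 ≈ 208.01, ∠ = arctan(208/2) ≈ 89.45°
pole (s+474): 474 + j208 → |·| = √(474²+208²) = √267940 ≈ 517.63, ∠ = arctan(208/474) ≈ 23.69°
|T| = 1 · 208.01 / 517.63 ≈ 0.40185
Gain = 20 log₁₀(0.40185) ≈ -7.92 dB
∠T = 89.45° − 23.69° = 65.76°

-7.9 dB, 65.8°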